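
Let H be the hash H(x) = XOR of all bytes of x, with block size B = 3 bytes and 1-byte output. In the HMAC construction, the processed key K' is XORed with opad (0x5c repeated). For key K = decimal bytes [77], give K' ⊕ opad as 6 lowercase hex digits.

115c5c

Key decimal bytes [77] = 4d is 1 byte ≤ B = 3; zero-pad to 3 bytes: K' = 4d 00 00.
XOR each byte with 0x5c: 4d⊕5c=11, 00⊕5c=5c, 00⊕5c=5c.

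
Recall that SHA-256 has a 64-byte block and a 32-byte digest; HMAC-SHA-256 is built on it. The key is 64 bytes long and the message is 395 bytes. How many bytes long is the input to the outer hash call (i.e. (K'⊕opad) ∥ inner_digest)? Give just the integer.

96

Key is 64 ≤ 64 bytes, zero-padded: |K'| = 64.
Outer input = (K'⊕opad) ∥ H(inner) → 64 + 32 = 96 bytes.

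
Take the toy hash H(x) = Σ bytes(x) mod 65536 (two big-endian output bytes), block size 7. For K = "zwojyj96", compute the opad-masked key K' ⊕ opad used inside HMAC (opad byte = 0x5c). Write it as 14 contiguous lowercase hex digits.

5f405c5c5c5c5c

Key "zwojyj96" = 7a 77 6f 6a 79 6a 39 36 is 8 bytes > B = 7, so hash it first: H(key) = 03 1c, then zero-pad to 7 bytes: K' = 03 1c 00 00 00 00 00.
XOR each byte with 0x5c: 03⊕5c=5f, 1c⊕5c=40, 00⊕5c=5c, 00⊕5c=5c, 00⊕5c=5c, 00⊕5c=5c, 00⊕5c=5c.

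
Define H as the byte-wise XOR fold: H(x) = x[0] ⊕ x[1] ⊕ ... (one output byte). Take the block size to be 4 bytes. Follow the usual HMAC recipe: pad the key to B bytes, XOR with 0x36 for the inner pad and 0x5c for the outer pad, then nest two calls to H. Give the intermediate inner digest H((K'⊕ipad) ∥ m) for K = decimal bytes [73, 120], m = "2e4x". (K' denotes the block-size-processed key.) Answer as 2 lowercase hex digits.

2a

Key decimal bytes [73, 120] = 49 78 is 2 bytes ≤ B = 4; zero-pad to 4 bytes: K' = 49 78 00 00.
K' ⊕ ipad = 7f 4e 36 36.
Inner input = 7f 4e 36 36 ∥ 32 65 34 78.
Inner hash: XOR 7f⊕4e⊕36⊕36⊕32⊕65⊕34⊕78 = 2a.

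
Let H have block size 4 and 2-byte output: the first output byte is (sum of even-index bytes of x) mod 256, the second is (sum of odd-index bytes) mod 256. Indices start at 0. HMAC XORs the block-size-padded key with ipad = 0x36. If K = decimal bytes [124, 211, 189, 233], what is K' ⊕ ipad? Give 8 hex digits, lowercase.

Key decimal bytes [124, 211, 189, 233] = 7c d3 bd e9 is exactly B = 4 bytes: K' = 7c d3 bd e9.
XOR each byte with 0x36: 7c⊕36=4a, d3⊕36=e5, bd⊕36=8b, e9⊕36=df.

4ae58bdf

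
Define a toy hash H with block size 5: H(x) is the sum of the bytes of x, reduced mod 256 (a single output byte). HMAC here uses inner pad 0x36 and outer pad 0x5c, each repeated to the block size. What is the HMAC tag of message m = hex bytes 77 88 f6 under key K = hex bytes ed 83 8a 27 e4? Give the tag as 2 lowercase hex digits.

Key hex bytes ed 83 8a 27 e4 is exactly B = 5 bytes: K' = ed 83 8a 27 e4.
K' ⊕ ipad = db b5 bc 11 d2.  K' ⊕ opad = b1 df d6 7b b8.
Inner input = (K'⊕ipad) ∥ m = db b5 bc 11 d2 ∥ 77 88 f6.
Inner hash: sum = 219+181+188+17+210+119+136+246 = 1316; mod 256 = 36 → 24.
Outer input = (K'⊕opad) ∥ inner = b1 df d6 7b b8 ∥ 24.
Outer hash (tag): sum = 177+223+214+123+184+36 = 957; mod 256 = 189 → bd.

bd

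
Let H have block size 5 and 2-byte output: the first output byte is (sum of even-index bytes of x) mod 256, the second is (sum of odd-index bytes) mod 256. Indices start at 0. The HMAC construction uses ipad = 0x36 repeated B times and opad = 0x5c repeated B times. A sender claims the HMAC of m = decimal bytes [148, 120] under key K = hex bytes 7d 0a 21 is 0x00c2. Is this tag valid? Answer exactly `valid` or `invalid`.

valid

Key hex bytes 7d 0a 21 is 3 bytes ≤ B = 5; zero-pad to 5 bytes: K' = 7d 0a 21 00 00.
K' ⊕ ipad = 4b 3c 17 36 36; K' ⊕ opad = 21 56 7d 5c 5c.
Inner hash: even-index sum = 272 mod 256 = 16; odd-index sum = 262 mod 256 = 6 → 10 06.
Outer hash (recomputed tag): even-index sum = 256 mod 256 = 0; odd-index sum = 194 mod 256 = 194 → 00 c2.
Recomputed tag = 00c2; claimed = 00c2 → match.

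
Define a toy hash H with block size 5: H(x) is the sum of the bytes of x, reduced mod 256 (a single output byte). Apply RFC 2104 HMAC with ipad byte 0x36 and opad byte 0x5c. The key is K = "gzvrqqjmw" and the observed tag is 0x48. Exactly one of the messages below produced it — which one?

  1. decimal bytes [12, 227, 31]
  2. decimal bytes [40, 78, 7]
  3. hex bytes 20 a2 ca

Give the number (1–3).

Key "gzvrqqjmw" = 67 7a 76 72 71 71 6a 6d 77 is 9 bytes > B = 5, so hash it first: H(key) = f9, then zero-pad to 5 bytes: K' = f9 00 00 00 00.
K' ⊕ ipad = cf 36 36 36 36; K' ⊕ opad = a5 5c 5c 5c 5c.
m1: inner = H(cf 36 36 36 36 0c e3 1f) = b5; tag = H(a5 5c 5c 5c 5c b5) = ca
m2: inner = H(cf 36 36 36 36 28 4e 07) = 24; tag = H(a5 5c 5c 5c 5c 24) = 39
m3: inner = H(cf 36 36 36 36 20 a2 ca) = 33; tag = H(a5 5c 5c 5c 5c 33) = 48 ← matches

3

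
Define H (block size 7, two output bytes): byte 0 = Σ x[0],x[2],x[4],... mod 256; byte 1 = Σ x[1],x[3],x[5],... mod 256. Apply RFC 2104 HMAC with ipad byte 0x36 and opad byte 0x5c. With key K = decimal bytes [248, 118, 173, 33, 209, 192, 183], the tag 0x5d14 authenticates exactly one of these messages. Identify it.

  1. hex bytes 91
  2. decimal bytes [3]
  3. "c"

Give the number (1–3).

2

Key decimal bytes [248, 118, 173, 33, 209, 192, 183] = f8 76 ad 21 d1 c0 b7 is exactly B = 7 bytes: K' = f8 76 ad 21 d1 c0 b7.
K' ⊕ ipad = ce 40 9b 17 e7 f6 81; K' ⊕ opad = a4 2a f1 7d 8d 9c eb.
m1: inner = H(ce 40 9b 17 e7 f6 81 91) = d1 de; tag = H(a4 2a f1 7d 8d 9c eb d1 de) = eb14
m2: inner = H(ce 40 9b 17 e7 f6 81 03) = d1 50; tag = H(a4 2a f1 7d 8d 9c eb d1 50) = 5d14 ← matches
m3: inner = H(ce 40 9b 17 e7 f6 81 63) = d1 b0; tag = H(a4 2a f1 7d 8d 9c eb d1 b0) = bd14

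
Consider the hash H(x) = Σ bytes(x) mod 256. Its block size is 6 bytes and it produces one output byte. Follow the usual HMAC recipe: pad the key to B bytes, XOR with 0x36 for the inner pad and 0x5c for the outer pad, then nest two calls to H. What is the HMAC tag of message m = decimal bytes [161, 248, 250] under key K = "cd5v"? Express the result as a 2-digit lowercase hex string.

Key "cd5v" = 63 64 35 76 is 4 bytes ≤ B = 6; zero-pad to 6 bytes: K' = 63 64 35 76 00 00.
K' ⊕ ipad = 55 52 03 40 36 36.  K' ⊕ opad = 3f 38 69 2a 5c 5c.
Inner input = (K'⊕ipad) ∥ m = 55 52 03 40 36 36 ∥ a1 f8 fa.
Inner hash: sum = 85+82+3+64+54+54+161+248+250 = 1001; mod 256 = 233 → e9.
Outer input = (K'⊕opad) ∥ inner = 3f 38 69 2a 5c 5c ∥ e9.
Outer hash (tag): sum = 63+56+105+42+92+92+233 = 683; mod 256 = 171 → ab.

ab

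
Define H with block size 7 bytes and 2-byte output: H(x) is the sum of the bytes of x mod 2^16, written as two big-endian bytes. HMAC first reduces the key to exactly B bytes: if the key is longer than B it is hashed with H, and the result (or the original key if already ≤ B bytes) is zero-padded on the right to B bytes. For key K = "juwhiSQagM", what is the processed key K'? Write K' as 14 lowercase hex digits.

03e00000000000

|K| = 10 > B = 7, so first hash the key.
H(K): sum = 106+117+119+104+105+83+81+97+103+77 = 992 → 03 e0.
Zero-pad H(K) = 03 e0 to 7 bytes: K' = 03 e0 00 00 00 00 00.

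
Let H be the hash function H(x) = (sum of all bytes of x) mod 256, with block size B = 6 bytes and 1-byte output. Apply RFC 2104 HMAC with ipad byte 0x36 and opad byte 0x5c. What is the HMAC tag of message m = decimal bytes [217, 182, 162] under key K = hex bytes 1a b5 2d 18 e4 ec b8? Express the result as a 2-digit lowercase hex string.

Key hex bytes 1a b5 2d 18 e4 ec b8 is 7 bytes > B = 6, so hash it first: H(key) = 9c, then zero-pad to 6 bytes: K' = 9c 00 00 00 00 00.
K' ⊕ ipad = aa 36 36 36 36 36.  K' ⊕ opad = c0 5c 5c 5c 5c 5c.
Inner input = (K'⊕ipad) ∥ m = aa 36 36 36 36 36 ∥ d9 b6 a2.
Inner hash: sum = 170+54+54+54+54+54+217+182+162 = 1001; mod 256 = 233 → e9.
Outer input = (K'⊕opad) ∥ inner = c0 5c 5c 5c 5c 5c ∥ e9.
Outer hash (tag): sum = 192+92+92+92+92+92+233 = 885; mod 256 = 117 → 75.

75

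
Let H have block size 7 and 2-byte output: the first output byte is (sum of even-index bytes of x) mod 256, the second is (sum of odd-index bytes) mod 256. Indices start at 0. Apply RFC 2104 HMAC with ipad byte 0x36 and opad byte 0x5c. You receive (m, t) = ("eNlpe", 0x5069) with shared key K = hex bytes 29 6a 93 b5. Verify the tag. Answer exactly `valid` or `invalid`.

invalid

Key hex bytes 29 6a 93 b5 is 4 bytes ≤ B = 7; zero-pad to 7 bytes: K' = 29 6a 93 b5 00 00 00.
K' ⊕ ipad = 1f 5c a5 83 36 36 36; K' ⊕ opad = 75 36 cf e9 5c 5c 5c.
Inner hash: even-index sum = 494 mod 256 = 238; odd-index sum = 587 mod 256 = 75 → ee 4b.
Outer hash (recomputed tag): even-index sum = 583 mod 256 = 71; odd-index sum = 617 mod 256 = 105 → 47 69.
Recomputed tag = 4769; claimed = 5069 → mismatch.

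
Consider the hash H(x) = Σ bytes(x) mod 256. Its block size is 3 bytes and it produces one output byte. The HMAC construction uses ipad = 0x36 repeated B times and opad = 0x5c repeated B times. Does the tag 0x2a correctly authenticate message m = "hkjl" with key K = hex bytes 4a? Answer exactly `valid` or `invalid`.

invalid

Key hex bytes 4a is 1 byte ≤ B = 3; zero-pad to 3 bytes: K' = 4a 00 00.
K' ⊕ ipad = 7c 36 36; K' ⊕ opad = 16 5c 5c.
Inner hash: sum = 124+54+54+104+107+106+108 = 657; mod 256 = 145 → 91.
Outer hash (recomputed tag): sum = 22+92+92+145 = 351; mod 256 = 95 → 5f.
Recomputed tag = 5f; claimed = 2a → mismatch.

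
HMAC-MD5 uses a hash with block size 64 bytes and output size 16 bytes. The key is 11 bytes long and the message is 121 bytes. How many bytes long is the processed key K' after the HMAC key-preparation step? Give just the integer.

64

Key is 11 ≤ 64 bytes, zero-padded: |K'| = 64.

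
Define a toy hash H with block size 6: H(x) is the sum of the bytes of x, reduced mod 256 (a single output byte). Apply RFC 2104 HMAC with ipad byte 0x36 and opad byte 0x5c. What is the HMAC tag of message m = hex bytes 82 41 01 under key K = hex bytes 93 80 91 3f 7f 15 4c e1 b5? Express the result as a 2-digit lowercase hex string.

12

Key hex bytes 93 80 91 3f 7f 15 4c e1 b5 is 9 bytes > B = 6, so hash it first: H(key) = 59, then zero-pad to 6 bytes: K' = 59 00 00 00 00 00.
K' ⊕ ipad = 6f 36 36 36 36 36.  K' ⊕ opad = 05 5c 5c 5c 5c 5c.
Inner input = (K'⊕ipad) ∥ m = 6f 36 36 36 36 36 ∥ 82 41 01.
Inner hash: sum = 111+54+54+54+54+54+130+65+1 = 577; mod 256 = 65 → 41.
Outer input = (K'⊕opad) ∥ inner = 05 5c 5c 5c 5c 5c ∥ 41.
Outer hash (tag): sum = 5+92+92+92+92+92+65 = 530; mod 256 = 18 → 12.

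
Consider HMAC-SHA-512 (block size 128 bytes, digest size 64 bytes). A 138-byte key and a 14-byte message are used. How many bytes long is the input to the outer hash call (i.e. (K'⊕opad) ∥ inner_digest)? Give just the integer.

192

Key is 138 > 128 bytes, so it is hashed to 64 bytes then zero-padded to 128: |K'| = 128.
Outer input = (K'⊕opad) ∥ H(inner) → 128 + 64 = 192 bytes.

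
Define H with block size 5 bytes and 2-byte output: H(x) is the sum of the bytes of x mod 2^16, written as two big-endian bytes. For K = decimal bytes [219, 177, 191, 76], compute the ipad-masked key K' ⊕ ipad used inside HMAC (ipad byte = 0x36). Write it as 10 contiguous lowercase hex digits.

ed87897a36

Key decimal bytes [219, 177, 191, 76] = db b1 bf 4c is 4 bytes ≤ B = 5; zero-pad to 5 bytes: K' = db b1 bf 4c 00.
XOR each byte with 0x36: db⊕36=ed, b1⊕36=87, bf⊕36=89, 4c⊕36=7a, 00⊕36=36.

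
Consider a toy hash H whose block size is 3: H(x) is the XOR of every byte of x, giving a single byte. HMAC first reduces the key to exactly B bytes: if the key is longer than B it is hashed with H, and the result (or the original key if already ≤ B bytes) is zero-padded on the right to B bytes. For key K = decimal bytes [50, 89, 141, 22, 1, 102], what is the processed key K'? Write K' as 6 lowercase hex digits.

970000

|K| = 6 > B = 3, so first hash the key.
H(K): XOR 32⊕59⊕8d⊕16⊕01⊕66 = 97.
Zero-pad H(K) = 97 to 3 bytes: K' = 97 00 00.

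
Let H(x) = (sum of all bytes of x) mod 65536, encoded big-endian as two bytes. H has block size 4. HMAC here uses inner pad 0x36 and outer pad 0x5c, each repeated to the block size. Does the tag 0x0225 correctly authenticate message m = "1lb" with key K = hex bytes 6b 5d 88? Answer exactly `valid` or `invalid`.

valid

Key hex bytes 6b 5d 88 is 3 bytes ≤ B = 4; zero-pad to 4 bytes: K' = 6b 5d 88 00.
K' ⊕ ipad = 5d 6b be 36; K' ⊕ opad = 37 01 d4 5c.
Inner hash: sum = 93+107+190+54+49+108+98 = 699 → 02 bb.
Outer hash (recomputed tag): sum = 55+1+212+92+2+187 = 549 → 02 25.
Recomputed tag = 0225; claimed = 0225 → match.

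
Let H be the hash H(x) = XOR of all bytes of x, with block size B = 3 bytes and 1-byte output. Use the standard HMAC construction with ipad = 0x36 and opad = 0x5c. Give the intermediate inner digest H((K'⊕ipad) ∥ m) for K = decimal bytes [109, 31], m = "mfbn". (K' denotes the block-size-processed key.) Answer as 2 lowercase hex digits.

43

Key decimal bytes [109, 31] = 6d 1f is 2 bytes ≤ B = 3; zero-pad to 3 bytes: K' = 6d 1f 00.
K' ⊕ ipad = 5b 29 36.
Inner input = 5b 29 36 ∥ 6d 66 62 6e.
Inner hash: XOR 5b⊕29⊕36⊕6d⊕66⊕62⊕6e = 43.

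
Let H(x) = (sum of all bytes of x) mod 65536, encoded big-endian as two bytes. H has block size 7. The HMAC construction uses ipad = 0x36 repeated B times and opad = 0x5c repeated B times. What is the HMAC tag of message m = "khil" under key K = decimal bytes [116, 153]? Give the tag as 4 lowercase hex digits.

Key decimal bytes [116, 153] = 74 99 is 2 bytes ≤ B = 7; zero-pad to 7 bytes: K' = 74 99 00 00 00 00 00.
K' ⊕ ipad = 42 af 36 36 36 36 36.  K' ⊕ opad = 28 c5 5c 5c 5c 5c 5c.
Inner input = (K'⊕ipad) ∥ m = 42 af 36 36 36 36 36 ∥ 6b 68 69 6c.
Inner hash: sum = 66+175+54+54+54+54+54+107+104+105+108 = 935 → 03 a7.
Outer input = (K'⊕opad) ∥ inner = 28 c5 5c 5c 5c 5c 5c ∥ 03 a7.
Outer hash (tag): sum = 40+197+92+92+92+92+92+3+167 = 867 → 03 63.

0363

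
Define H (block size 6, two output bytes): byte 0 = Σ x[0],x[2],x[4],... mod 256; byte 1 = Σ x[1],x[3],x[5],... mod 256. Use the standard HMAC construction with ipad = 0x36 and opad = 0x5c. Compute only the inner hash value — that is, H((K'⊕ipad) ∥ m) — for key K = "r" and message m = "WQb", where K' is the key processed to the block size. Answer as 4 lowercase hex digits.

69f3

Key "r" = 72 is 1 byte ≤ B = 6; zero-pad to 6 bytes: K' = 72 00 00 00 00 00.
K' ⊕ ipad = 44 36 36 36 36 36.
Inner input = 44 36 36 36 36 36 ∥ 57 51 62.
Inner hash: even-index sum = 361 mod 256 = 105; odd-index sum = 243 mod 256 = 243 → 69 f3.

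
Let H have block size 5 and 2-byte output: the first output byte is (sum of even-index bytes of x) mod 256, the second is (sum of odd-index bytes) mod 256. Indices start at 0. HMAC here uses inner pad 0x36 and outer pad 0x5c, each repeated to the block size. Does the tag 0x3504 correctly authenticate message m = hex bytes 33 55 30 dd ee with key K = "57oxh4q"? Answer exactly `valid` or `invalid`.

valid

Key "57oxh4q" = 35 37 6f 78 68 34 71 is 7 bytes > B = 5, so hash it first: H(key) = 7d e3, then zero-pad to 5 bytes: K' = 7d e3 00 00 00.
K' ⊕ ipad = 4b d5 36 36 36; K' ⊕ opad = 21 bf 5c 5c 5c.
Inner hash: even-index sum = 489 mod 256 = 233; odd-index sum = 604 mod 256 = 92 → e9 5c.
Outer hash (recomputed tag): even-index sum = 309 mod 256 = 53; odd-index sum = 516 mod 256 = 4 → 35 04.
Recomputed tag = 3504; claimed = 3504 → match.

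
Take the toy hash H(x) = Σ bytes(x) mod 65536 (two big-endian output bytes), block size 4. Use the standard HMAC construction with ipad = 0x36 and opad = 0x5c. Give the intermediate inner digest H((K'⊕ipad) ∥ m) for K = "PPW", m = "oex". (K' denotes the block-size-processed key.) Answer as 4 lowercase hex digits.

Key "PPW" = 50 50 57 is 3 bytes ≤ B = 4; zero-pad to 4 bytes: K' = 50 50 57 00.
K' ⊕ ipad = 66 66 61 36.
Inner input = 66 66 61 36 ∥ 6f 65 78.
Inner hash: sum = 102+102+97+54+111+101+120 = 687 → 02 af.

02af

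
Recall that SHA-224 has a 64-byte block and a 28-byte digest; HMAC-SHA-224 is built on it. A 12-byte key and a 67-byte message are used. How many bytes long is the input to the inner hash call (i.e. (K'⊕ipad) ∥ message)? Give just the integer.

131

Key is 12 ≤ 64 bytes, zero-padded: |K'| = 64.
Inner input = (K'⊕ipad) ∥ m → 64 + 67 = 131 bytes.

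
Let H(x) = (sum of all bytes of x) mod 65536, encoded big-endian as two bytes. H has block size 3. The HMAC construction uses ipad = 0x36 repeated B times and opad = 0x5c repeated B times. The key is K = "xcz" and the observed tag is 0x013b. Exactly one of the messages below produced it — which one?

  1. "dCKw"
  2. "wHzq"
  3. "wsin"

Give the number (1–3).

Key "xcz" = 78 63 7a is exactly B = 3 bytes: K' = 78 63 7a.
K' ⊕ ipad = 4e 55 4c; K' ⊕ opad = 24 3f 26.
m1: inner = H(4e 55 4c 64 43 4b 77) = 02 58; tag = H(24 3f 26 02 58) = 00e3
m2: inner = H(4e 55 4c 77 48 7a 71) = 02 99; tag = H(24 3f 26 02 99) = 0124
m3: inner = H(4e 55 4c 77 73 69 6e) = 02 b0; tag = H(24 3f 26 02 b0) = 013b ← matches

3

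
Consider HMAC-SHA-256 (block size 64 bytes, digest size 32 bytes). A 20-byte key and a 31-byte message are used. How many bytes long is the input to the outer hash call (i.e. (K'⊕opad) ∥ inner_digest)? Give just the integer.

96

Key is 20 ≤ 64 bytes, zero-padded: |K'| = 64.
Outer input = (K'⊕opad) ∥ H(inner) → 64 + 32 = 96 bytes.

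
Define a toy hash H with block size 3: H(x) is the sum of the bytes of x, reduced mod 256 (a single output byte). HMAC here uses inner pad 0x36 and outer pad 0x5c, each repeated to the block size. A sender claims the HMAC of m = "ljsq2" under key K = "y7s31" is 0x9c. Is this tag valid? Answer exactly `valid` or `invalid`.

Key "y7s31" = 79 37 73 33 31 is 5 bytes > B = 3, so hash it first: H(key) = 87, then zero-pad to 3 bytes: K' = 87 00 00.
K' ⊕ ipad = b1 36 36; K' ⊕ opad = db 5c 5c.
Inner hash: sum = 177+54+54+108+106+115+113+50 = 777; mod 256 = 9 → 09.
Outer hash (recomputed tag): sum = 219+92+92+9 = 412; mod 256 = 156 → 9c.
Recomputed tag = 9c; claimed = 9c → match.

valid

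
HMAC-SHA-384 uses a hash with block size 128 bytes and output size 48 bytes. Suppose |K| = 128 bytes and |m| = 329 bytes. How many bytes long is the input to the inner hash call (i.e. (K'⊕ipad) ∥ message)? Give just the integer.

Key is 128 ≤ 128 bytes, zero-padded: |K'| = 128.
Inner input = (K'⊕ipad) ∥ m → 128 + 329 = 457 bytes.

457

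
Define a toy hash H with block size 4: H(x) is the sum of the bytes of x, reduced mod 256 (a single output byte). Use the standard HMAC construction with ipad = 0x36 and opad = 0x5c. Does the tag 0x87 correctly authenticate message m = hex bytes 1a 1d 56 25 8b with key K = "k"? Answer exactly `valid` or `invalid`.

valid

Key "k" = 6b is 1 byte ≤ B = 4; zero-pad to 4 bytes: K' = 6b 00 00 00.
K' ⊕ ipad = 5d 36 36 36; K' ⊕ opad = 37 5c 5c 5c.
Inner hash: sum = 93+54+54+54+26+29+86+37+139 = 572; mod 256 = 60 → 3c.
Outer hash (recomputed tag): sum = 55+92+92+92+60 = 391; mod 256 = 135 → 87.
Recomputed tag = 87; claimed = 87 → match.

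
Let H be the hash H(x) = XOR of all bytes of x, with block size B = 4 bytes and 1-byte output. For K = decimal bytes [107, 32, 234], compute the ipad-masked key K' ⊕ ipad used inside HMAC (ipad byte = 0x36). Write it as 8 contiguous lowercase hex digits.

Key decimal bytes [107, 32, 234] = 6b 20 ea is 3 bytes ≤ B = 4; zero-pad to 4 bytes: K' = 6b 20 ea 00.
XOR each byte with 0x36: 6b⊕36=5d, 20⊕36=16, ea⊕36=dc, 00⊕36=36.

5d16dc36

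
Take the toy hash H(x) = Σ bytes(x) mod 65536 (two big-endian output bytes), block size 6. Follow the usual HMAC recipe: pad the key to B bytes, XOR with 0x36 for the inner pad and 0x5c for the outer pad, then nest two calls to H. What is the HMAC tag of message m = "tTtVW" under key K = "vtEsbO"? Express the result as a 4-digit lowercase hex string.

01de

Key "vtEsbO" = 76 74 45 73 62 4f is exactly B = 6 bytes: K' = 76 74 45 73 62 4f.
K' ⊕ ipad = 40 42 73 45 54 79.  K' ⊕ opad = 2a 28 19 2f 3e 13.
Inner input = (K'⊕ipad) ∥ m = 40 42 73 45 54 79 ∥ 74 54 74 56 57.
Inner hash: sum = 64+66+115+69+84+121+116+84+116+86+87 = 1008 → 03 f0.
Outer input = (K'⊕opad) ∥ inner = 2a 28 19 2f 3e 13 ∥ 03 f0.
Outer hash (tag): sum = 42+40+25+47+62+19+3+240 = 478 → 01 de.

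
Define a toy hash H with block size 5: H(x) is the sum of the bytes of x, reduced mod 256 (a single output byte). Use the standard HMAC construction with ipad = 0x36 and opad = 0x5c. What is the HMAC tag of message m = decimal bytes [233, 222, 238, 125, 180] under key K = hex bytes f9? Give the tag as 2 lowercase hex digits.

a2

Key hex bytes f9 is 1 byte ≤ B = 5; zero-pad to 5 bytes: K' = f9 00 00 00 00.
K' ⊕ ipad = cf 36 36 36 36.  K' ⊕ opad = a5 5c 5c 5c 5c.
Inner input = (K'⊕ipad) ∥ m = cf 36 36 36 36 ∥ e9 de ee 7d b4.
Inner hash: sum = 207+54+54+54+54+233+222+238+125+180 = 1421; mod 256 = 141 → 8d.
Outer input = (K'⊕opad) ∥ inner = a5 5c 5c 5c 5c ∥ 8d.
Outer hash (tag): sum = 165+92+92+92+92+141 = 674; mod 256 = 162 → a2.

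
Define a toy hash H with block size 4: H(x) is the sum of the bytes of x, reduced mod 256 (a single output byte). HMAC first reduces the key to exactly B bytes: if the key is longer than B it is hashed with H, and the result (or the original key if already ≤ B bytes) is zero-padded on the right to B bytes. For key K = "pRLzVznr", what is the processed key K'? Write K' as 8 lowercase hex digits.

|K| = 8 > B = 4, so first hash the key.
H(K): sum = 112+82+76+122+86+122+110+114 = 824; mod 256 = 56 → 38.
Zero-pad H(K) = 38 to 4 bytes: K' = 38 00 00 00.

38000000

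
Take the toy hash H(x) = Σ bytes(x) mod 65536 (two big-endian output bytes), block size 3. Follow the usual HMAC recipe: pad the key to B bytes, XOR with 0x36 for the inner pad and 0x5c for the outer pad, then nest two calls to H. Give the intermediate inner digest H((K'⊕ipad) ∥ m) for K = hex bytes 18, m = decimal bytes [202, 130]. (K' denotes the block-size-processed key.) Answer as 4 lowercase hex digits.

01e6

Key hex bytes 18 is 1 byte ≤ B = 3; zero-pad to 3 bytes: K' = 18 00 00.
K' ⊕ ipad = 2e 36 36.
Inner input = 2e 36 36 ∥ ca 82.
Inner hash: sum = 46+54+54+202+130 = 486 → 01 e6.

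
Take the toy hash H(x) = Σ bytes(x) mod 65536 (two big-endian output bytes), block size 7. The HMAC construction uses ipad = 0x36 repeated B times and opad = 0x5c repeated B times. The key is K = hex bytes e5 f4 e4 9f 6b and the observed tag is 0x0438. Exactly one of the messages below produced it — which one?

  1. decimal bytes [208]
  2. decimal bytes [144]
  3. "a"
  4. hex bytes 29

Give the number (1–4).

Key hex bytes e5 f4 e4 9f 6b is 5 bytes ≤ B = 7; zero-pad to 7 bytes: K' = e5 f4 e4 9f 6b 00 00.
K' ⊕ ipad = d3 c2 d2 a9 5d 36 36; K' ⊕ opad = b9 a8 b8 c3 37 5c 5c.
m1: inner = H(d3 c2 d2 a9 5d 36 36 d0) = 04 a9; tag = H(b9 a8 b8 c3 37 5c 5c 04 a9) = 0478
m2: inner = H(d3 c2 d2 a9 5d 36 36 90) = 04 69; tag = H(b9 a8 b8 c3 37 5c 5c 04 69) = 0438 ← matches
m3: inner = H(d3 c2 d2 a9 5d 36 36 61) = 04 3a; tag = H(b9 a8 b8 c3 37 5c 5c 04 3a) = 0409
m4: inner = H(d3 c2 d2 a9 5d 36 36 29) = 04 02; tag = H(b9 a8 b8 c3 37 5c 5c 04 02) = 03d1

2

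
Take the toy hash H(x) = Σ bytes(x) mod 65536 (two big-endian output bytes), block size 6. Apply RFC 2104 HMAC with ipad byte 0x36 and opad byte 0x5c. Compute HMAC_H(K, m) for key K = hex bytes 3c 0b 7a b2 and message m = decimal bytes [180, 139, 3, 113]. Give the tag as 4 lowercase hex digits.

Key hex bytes 3c 0b 7a b2 is 4 bytes ≤ B = 6; zero-pad to 6 bytes: K' = 3c 0b 7a b2 00 00.
K' ⊕ ipad = 0a 3d 4c 84 36 36.  K' ⊕ opad = 60 57 26 ee 5c 5c.
Inner input = (K'⊕ipad) ∥ m = 0a 3d 4c 84 36 36 ∥ b4 8b 03 71.
Inner hash: sum = 10+61+76+132+54+54+180+139+3+113 = 822 → 03 36.
Outer input = (K'⊕opad) ∥ inner = 60 57 26 ee 5c 5c ∥ 03 36.
Outer hash (tag): sum = 96+87+38+238+92+92+3+54 = 700 → 02 bc.

02bc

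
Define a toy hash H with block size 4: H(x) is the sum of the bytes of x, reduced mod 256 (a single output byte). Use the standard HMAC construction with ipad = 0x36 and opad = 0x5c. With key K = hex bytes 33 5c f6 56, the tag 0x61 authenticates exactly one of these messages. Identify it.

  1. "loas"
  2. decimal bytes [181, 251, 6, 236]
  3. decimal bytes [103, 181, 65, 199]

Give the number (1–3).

1

Key hex bytes 33 5c f6 56 is exactly B = 4 bytes: K' = 33 5c f6 56.
K' ⊕ ipad = 05 6a c0 60; K' ⊕ opad = 6f 00 aa 0a.
m1: inner = H(05 6a c0 60 6c 6f 61 73) = 3e; tag = H(6f 00 aa 0a 3e) = 61 ← matches
m2: inner = H(05 6a c0 60 b5 fb 06 ec) = 31; tag = H(6f 00 aa 0a 31) = 54
m3: inner = H(05 6a c0 60 67 b5 41 c7) = b3; tag = H(6f 00 aa 0a b3) = d6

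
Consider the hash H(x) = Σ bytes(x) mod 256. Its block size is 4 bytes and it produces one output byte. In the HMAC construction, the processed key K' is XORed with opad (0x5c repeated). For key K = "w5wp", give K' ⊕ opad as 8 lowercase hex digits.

2b692b2c

Key "w5wp" = 77 35 77 70 is exactly B = 4 bytes: K' = 77 35 77 70.
XOR each byte with 0x5c: 77⊕5c=2b, 35⊕5c=69, 77⊕5c=2b, 70⊕5c=2c.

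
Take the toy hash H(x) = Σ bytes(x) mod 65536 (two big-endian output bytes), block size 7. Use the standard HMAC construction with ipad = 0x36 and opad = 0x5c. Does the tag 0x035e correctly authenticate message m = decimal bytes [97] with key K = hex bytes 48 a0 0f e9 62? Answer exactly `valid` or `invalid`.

valid

Key hex bytes 48 a0 0f e9 62 is 5 bytes ≤ B = 7; zero-pad to 7 bytes: K' = 48 a0 0f e9 62 00 00.
K' ⊕ ipad = 7e 96 39 df 54 36 36; K' ⊕ opad = 14 fc 53 b5 3e 5c 5c.
Inner hash: sum = 126+150+57+223+84+54+54+97 = 845 → 03 4d.
Outer hash (recomputed tag): sum = 20+252+83+181+62+92+92+3+77 = 862 → 03 5e.
Recomputed tag = 035e; claimed = 035e → match.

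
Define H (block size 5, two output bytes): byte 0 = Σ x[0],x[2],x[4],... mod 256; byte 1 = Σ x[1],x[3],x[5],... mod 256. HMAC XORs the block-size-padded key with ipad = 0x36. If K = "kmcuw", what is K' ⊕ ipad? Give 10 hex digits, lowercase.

Key "kmcuw" = 6b 6d 63 75 77 is exactly B = 5 bytes: K' = 6b 6d 63 75 77.
XOR each byte with 0x36: 6b⊕36=5d, 6d⊕36=5b, 63⊕36=55, 75⊕36=43, 77⊕36=41.

5d5b554341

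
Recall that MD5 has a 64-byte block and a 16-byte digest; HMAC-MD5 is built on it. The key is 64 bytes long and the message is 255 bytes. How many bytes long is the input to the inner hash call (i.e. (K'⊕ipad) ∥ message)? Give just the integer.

319

Key is 64 ≤ 64 bytes, zero-padded: |K'| = 64.
Inner input = (K'⊕ipad) ∥ m → 64 + 255 = 319 bytes.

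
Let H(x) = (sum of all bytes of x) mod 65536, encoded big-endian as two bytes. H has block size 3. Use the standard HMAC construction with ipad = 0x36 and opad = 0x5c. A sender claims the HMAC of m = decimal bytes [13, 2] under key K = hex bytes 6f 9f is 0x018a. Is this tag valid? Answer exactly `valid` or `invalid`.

Key hex bytes 6f 9f is 2 bytes ≤ B = 3; zero-pad to 3 bytes: K' = 6f 9f 00.
K' ⊕ ipad = 59 a9 36; K' ⊕ opad = 33 c3 5c.
Inner hash: sum = 89+169+54+13+2 = 327 → 01 47.
Outer hash (recomputed tag): sum = 51+195+92+1+71 = 410 → 01 9a.
Recomputed tag = 019a; claimed = 018a → mismatch.

invalid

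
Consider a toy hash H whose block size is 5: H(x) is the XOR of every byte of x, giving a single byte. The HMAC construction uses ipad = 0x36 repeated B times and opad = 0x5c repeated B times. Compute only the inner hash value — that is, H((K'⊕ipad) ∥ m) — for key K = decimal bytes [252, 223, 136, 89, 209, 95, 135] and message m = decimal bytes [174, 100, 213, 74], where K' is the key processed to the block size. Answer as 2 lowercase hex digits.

98

Key decimal bytes [252, 223, 136, 89, 209, 95, 135] = fc df 88 59 d1 5f 87 is 7 bytes > B = 5, so hash it first: H(key) = fb, then zero-pad to 5 bytes: K' = fb 00 00 00 00.
K' ⊕ ipad = cd 36 36 36 36.
Inner input = cd 36 36 36 36 ∥ ae 64 d5 4a.
Inner hash: XOR cd⊕36⊕36⊕36⊕36⊕ae⊕64⊕d5⊕4a = 98.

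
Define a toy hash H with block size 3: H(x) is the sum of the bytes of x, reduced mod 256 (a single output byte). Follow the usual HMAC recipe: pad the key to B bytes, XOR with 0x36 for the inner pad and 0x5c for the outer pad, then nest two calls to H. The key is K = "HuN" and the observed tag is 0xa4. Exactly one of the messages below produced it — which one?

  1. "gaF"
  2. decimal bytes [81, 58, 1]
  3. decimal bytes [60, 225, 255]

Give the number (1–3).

Key "HuN" = 48 75 4e is exactly B = 3 bytes: K' = 48 75 4e.
K' ⊕ ipad = 7e 43 78; K' ⊕ opad = 14 29 12.
m1: inner = H(7e 43 78 67 61 46) = 47; tag = H(14 29 12 47) = 96
m2: inner = H(7e 43 78 51 3a 01) = c5; tag = H(14 29 12 c5) = 14
m3: inner = H(7e 43 78 3c e1 ff) = 55; tag = H(14 29 12 55) = a4 ← matches

3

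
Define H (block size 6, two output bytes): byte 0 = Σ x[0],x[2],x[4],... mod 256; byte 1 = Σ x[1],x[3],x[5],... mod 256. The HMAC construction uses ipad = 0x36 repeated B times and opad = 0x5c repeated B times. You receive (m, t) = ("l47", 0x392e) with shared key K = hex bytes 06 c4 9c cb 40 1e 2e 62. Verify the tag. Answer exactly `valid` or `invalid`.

Key hex bytes 06 c4 9c cb 40 1e 2e 62 is 8 bytes > B = 6, so hash it first: H(key) = 10 0f, then zero-pad to 6 bytes: K' = 10 0f 00 00 00 00.
K' ⊕ ipad = 26 39 36 36 36 36; K' ⊕ opad = 4c 53 5c 5c 5c 5c.
Inner hash: even-index sum = 309 mod 256 = 53; odd-index sum = 217 mod 256 = 217 → 35 d9.
Outer hash (recomputed tag): even-index sum = 313 mod 256 = 57; odd-index sum = 484 mod 256 = 228 → 39 e4.
Recomputed tag = 39e4; claimed = 392e → mismatch.

invalid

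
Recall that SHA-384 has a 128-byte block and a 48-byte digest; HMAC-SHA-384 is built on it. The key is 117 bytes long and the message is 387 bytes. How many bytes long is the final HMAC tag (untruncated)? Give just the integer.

48

The tag is one SHA-384 digest: 48 bytes.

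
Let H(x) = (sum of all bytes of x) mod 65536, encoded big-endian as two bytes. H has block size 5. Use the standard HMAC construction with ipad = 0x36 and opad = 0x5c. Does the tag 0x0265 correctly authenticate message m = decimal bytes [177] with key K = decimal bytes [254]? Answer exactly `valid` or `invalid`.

valid

Key decimal bytes [254] = fe is 1 byte ≤ B = 5; zero-pad to 5 bytes: K' = fe 00 00 00 00.
K' ⊕ ipad = c8 36 36 36 36; K' ⊕ opad = a2 5c 5c 5c 5c.
Inner hash: sum = 200+54+54+54+54+177 = 593 → 02 51.
Outer hash (recomputed tag): sum = 162+92+92+92+92+2+81 = 613 → 02 65.
Recomputed tag = 0265; claimed = 0265 → match.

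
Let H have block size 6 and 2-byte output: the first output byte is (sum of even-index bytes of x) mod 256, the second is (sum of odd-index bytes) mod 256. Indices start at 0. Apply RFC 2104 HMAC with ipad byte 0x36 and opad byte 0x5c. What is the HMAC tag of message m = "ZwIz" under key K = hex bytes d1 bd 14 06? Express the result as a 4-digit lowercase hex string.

Key hex bytes d1 bd 14 06 is 4 bytes ≤ B = 6; zero-pad to 6 bytes: K' = d1 bd 14 06 00 00.
K' ⊕ ipad = e7 8b 22 30 36 36.  K' ⊕ opad = 8d e1 48 5a 5c 5c.
Inner input = (K'⊕ipad) ∥ m = e7 8b 22 30 36 36 ∥ 5a 77 49 7a.
Inner hash: even-index sum = 482 mod 256 = 226; odd-index sum = 482 mod 256 = 226 → e2 e2.
Outer input = (K'⊕opad) ∥ inner = 8d e1 48 5a 5c 5c ∥ e2 e2.
Outer hash (tag): even-index sum = 531 mod 256 = 19; odd-index sum = 633 mod 256 = 121 → 13 79.

1379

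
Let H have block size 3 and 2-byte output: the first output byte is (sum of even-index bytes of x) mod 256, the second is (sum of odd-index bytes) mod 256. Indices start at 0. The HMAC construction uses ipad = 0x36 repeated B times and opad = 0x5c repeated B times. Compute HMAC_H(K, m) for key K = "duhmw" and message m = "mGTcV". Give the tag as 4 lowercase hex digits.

Key "duhmw" = 64 75 68 6d 77 is 5 bytes > B = 3, so hash it first: H(key) = 43 e2, then zero-pad to 3 bytes: K' = 43 e2 00.
K' ⊕ ipad = 75 d4 36.  K' ⊕ opad = 1f be 5c.
Inner input = (K'⊕ipad) ∥ m = 75 d4 36 ∥ 6d 47 54 63 56.
Inner hash: even-index sum = 341 mod 256 = 85; odd-index sum = 491 mod 256 = 235 → 55 eb.
Outer input = (K'⊕opad) ∥ inner = 1f be 5c ∥ 55 eb.
Outer hash (tag): even-index sum = 358 mod 256 = 102; odd-index sum = 275 mod 256 = 19 → 66 13.

6613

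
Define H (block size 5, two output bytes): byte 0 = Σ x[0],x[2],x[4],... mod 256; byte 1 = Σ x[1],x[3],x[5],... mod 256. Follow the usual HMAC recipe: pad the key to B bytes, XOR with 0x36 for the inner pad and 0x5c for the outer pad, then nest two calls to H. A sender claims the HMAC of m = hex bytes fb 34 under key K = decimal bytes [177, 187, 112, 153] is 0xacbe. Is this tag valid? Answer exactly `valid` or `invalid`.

invalid

Key decimal bytes [177, 187, 112, 153] = b1 bb 70 99 is 4 bytes ≤ B = 5; zero-pad to 5 bytes: K' = b1 bb 70 99 00.
K' ⊕ ipad = 87 8d 46 af 36; K' ⊕ opad = ed e7 2c c5 5c.
Inner hash: even-index sum = 311 mod 256 = 55; odd-index sum = 567 mod 256 = 55 → 37 37.
Outer hash (recomputed tag): even-index sum = 428 mod 256 = 172; odd-index sum = 483 mod 256 = 227 → ac e3.
Recomputed tag = ace3; claimed = acbe → mismatch.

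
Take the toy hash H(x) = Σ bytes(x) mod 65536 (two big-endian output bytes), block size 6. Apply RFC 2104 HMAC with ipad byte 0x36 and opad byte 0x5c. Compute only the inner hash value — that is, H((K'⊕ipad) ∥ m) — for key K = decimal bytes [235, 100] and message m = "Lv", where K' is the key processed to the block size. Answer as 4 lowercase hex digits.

02c9

Key decimal bytes [235, 100] = eb 64 is 2 bytes ≤ B = 6; zero-pad to 6 bytes: K' = eb 64 00 00 00 00.
K' ⊕ ipad = dd 52 36 36 36 36.
Inner input = dd 52 36 36 36 36 ∥ 4c 76.
Inner hash: sum = 221+82+54+54+54+54+76+118 = 713 → 02 c9.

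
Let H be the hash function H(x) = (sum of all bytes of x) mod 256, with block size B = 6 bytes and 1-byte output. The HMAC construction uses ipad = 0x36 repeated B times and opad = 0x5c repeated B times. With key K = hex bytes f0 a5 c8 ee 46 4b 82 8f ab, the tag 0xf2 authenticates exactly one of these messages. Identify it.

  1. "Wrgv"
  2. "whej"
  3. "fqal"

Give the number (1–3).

Key hex bytes f0 a5 c8 ee 46 4b 82 8f ab is 9 bytes > B = 6, so hash it first: H(key) = 98, then zero-pad to 6 bytes: K' = 98 00 00 00 00 00.
K' ⊕ ipad = ae 36 36 36 36 36; K' ⊕ opad = c4 5c 5c 5c 5c 5c.
m1: inner = H(ae 36 36 36 36 36 57 72 67 76) = 62; tag = H(c4 5c 5c 5c 5c 5c 62) = f2 ← matches
m2: inner = H(ae 36 36 36 36 36 77 68 65 6a) = 6a; tag = H(c4 5c 5c 5c 5c 5c 6a) = fa
m3: inner = H(ae 36 36 36 36 36 66 71 61 6c) = 60; tag = H(c4 5c 5c 5c 5c 5c 60) = f0

1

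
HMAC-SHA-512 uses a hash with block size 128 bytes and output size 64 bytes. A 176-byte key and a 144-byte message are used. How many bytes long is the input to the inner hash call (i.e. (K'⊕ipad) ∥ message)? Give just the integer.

272

Key is 176 > 128 bytes, so it is hashed to 64 bytes then zero-padded to 128: |K'| = 128.
Inner input = (K'⊕ipad) ∥ m → 128 + 144 = 272 bytes.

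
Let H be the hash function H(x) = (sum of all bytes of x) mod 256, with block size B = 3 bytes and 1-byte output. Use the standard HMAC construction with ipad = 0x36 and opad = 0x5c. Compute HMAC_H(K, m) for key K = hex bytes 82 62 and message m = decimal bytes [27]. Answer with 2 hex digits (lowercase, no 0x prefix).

Key hex bytes 82 62 is 2 bytes ≤ B = 3; zero-pad to 3 bytes: K' = 82 62 00.
K' ⊕ ipad = b4 54 36.  K' ⊕ opad = de 3e 5c.
Inner input = (K'⊕ipad) ∥ m = b4 54 36 ∥ 1b.
Inner hash: sum = 180+84+54+27 = 345; mod 256 = 89 → 59.
Outer input = (K'⊕opad) ∥ inner = de 3e 5c ∥ 59.
Outer hash (tag): sum = 222+62+92+89 = 465; mod 256 = 209 → d1.

d1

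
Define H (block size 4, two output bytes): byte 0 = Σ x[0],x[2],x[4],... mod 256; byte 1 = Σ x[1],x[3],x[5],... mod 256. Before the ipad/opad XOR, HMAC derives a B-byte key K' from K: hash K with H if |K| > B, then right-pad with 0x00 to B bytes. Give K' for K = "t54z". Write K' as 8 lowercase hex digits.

Key "t54z" = 74 35 34 7a is exactly B = 4 bytes: K' = 74 35 34 7a.

7435347a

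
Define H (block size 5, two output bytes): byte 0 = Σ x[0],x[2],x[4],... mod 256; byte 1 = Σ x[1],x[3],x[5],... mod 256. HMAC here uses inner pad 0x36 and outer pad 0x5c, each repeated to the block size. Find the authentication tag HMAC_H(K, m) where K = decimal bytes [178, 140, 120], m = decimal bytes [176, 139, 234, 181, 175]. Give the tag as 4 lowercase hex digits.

a774

Key decimal bytes [178, 140, 120] = b2 8c 78 is 3 bytes ≤ B = 5; zero-pad to 5 bytes: K' = b2 8c 78 00 00.
K' ⊕ ipad = 84 ba 4e 36 36.  K' ⊕ opad = ee d0 24 5c 5c.
Inner input = (K'⊕ipad) ∥ m = 84 ba 4e 36 36 ∥ b0 8b ea b5 af.
Inner hash: even-index sum = 584 mod 256 = 72; odd-index sum = 825 mod 256 = 57 → 48 39.
Outer input = (K'⊕opad) ∥ inner = ee d0 24 5c 5c ∥ 48 39.
Outer hash (tag): even-index sum = 423 mod 256 = 167; odd-index sum = 372 mod 256 = 116 → a7 74.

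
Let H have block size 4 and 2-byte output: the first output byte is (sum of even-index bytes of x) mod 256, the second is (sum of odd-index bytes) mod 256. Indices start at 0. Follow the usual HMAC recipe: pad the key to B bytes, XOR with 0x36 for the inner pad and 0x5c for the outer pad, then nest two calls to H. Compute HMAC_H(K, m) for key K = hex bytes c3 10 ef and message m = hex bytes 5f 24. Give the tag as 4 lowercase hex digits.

Key hex bytes c3 10 ef is 3 bytes ≤ B = 4; zero-pad to 4 bytes: K' = c3 10 ef 00.
K' ⊕ ipad = f5 26 d9 36.  K' ⊕ opad = 9f 4c b3 5c.
Inner input = (K'⊕ipad) ∥ m = f5 26 d9 36 ∥ 5f 24.
Inner hash: even-index sum = 557 mod 256 = 45; odd-index sum = 128 mod 256 = 128 → 2d 80.
Outer input = (K'⊕opad) ∥ inner = 9f 4c b3 5c ∥ 2d 80.
Outer hash (tag): even-index sum = 383 mod 256 = 127; odd-index sum = 296 mod 256 = 40 → 7f 28.

7f28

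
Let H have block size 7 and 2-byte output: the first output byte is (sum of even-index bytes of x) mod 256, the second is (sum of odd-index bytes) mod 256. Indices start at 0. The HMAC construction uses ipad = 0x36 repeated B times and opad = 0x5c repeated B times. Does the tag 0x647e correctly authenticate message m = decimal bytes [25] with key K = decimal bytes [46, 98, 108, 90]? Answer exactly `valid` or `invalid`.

invalid

Key decimal bytes [46, 98, 108, 90] = 2e 62 6c 5a is 4 bytes ≤ B = 7; zero-pad to 7 bytes: K' = 2e 62 6c 5a 00 00 00.
K' ⊕ ipad = 18 54 5a 6c 36 36 36; K' ⊕ opad = 72 3e 30 06 5c 5c 5c.
Inner hash: even-index sum = 222 mod 256 = 222; odd-index sum = 271 mod 256 = 15 → de 0f.
Outer hash (recomputed tag): even-index sum = 361 mod 256 = 105; odd-index sum = 382 mod 256 = 126 → 69 7e.
Recomputed tag = 697e; claimed = 647e → mismatch.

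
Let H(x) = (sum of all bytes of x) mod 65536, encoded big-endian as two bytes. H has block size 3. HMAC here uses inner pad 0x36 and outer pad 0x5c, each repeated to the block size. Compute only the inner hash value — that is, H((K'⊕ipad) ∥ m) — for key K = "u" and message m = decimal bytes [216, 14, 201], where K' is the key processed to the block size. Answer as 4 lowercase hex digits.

Key "u" = 75 is 1 byte ≤ B = 3; zero-pad to 3 bytes: K' = 75 00 00.
K' ⊕ ipad = 43 36 36.
Inner input = 43 36 36 ∥ d8 0e c9.
Inner hash: sum = 67+54+54+216+14+201 = 606 → 02 5e.

025e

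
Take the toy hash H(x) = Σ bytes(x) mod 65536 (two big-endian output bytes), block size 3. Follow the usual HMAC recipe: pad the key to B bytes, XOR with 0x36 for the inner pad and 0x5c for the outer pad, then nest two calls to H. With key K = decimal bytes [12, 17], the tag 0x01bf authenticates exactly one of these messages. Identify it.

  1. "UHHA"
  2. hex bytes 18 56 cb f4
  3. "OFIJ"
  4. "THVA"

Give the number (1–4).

Key decimal bytes [12, 17] = 0c 11 is 2 bytes ≤ B = 3; zero-pad to 3 bytes: K' = 0c 11 00.
K' ⊕ ipad = 3a 27 36; K' ⊕ opad = 50 4d 5c.
m1: inner = H(3a 27 36 55 48 48 41) = 01 bd; tag = H(50 4d 5c 01 bd) = 01b7
m2: inner = H(3a 27 36 18 56 cb f4) = 02 c4; tag = H(50 4d 5c 02 c4) = 01bf ← matches
m3: inner = H(3a 27 36 4f 46 49 4a) = 01 bf; tag = H(50 4d 5c 01 bf) = 01b9
m4: inner = H(3a 27 36 54 48 56 41) = 01 ca; tag = H(50 4d 5c 01 ca) = 01c4

2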